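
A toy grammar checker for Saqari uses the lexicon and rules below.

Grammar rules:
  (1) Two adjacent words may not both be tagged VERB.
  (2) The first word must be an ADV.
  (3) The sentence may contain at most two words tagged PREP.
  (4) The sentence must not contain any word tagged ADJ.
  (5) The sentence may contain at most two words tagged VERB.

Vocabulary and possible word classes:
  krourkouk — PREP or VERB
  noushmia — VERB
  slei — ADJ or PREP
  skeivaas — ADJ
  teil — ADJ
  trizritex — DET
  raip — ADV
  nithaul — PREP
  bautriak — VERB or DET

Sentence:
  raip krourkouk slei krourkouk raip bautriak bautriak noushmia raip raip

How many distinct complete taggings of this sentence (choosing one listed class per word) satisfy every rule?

2

Candidates per position — 1:raip {ADV}; 2:krourkouk {PREP,VERB}; 3:slei {ADJ,PREP}; 4:krourkouk {PREP,VERB}; 5:raip {ADV}; 6:bautriak {VERB,DET}; 7:bautriak {VERB,DET}; 8:noushmia {VERB}; 9:raip {ADV}; 10:raip {ADV}.
There are 32 candidate sequences in total.
The sequences that satisfy every rule: ADV PREP PREP VERB ADV DET DET VERB ADV ADV; ADV VERB PREP PREP ADV DET DET VERB ADV ADV.
Count = 2.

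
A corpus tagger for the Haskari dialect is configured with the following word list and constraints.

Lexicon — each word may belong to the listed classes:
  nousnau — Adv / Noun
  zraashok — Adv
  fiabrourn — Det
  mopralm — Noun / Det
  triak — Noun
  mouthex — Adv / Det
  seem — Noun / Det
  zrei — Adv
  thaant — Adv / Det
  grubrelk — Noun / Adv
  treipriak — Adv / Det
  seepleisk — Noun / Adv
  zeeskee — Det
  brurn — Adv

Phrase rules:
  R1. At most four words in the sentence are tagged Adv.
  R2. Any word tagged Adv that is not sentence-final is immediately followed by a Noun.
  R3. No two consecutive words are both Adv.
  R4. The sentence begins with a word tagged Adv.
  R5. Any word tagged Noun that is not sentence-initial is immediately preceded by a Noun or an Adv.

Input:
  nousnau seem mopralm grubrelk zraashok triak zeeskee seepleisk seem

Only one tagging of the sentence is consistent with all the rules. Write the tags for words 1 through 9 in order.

Adv Noun Noun Noun Adv Noun Det Adv Noun

Candidates per position — 1:nousnau {Adv,Noun}; 2:seem {Noun,Det}; 3:mopralm {Noun,Det}; 4:grubrelk {Noun,Adv}; 5:zraashok {Adv}; 6:triak {Noun}; 7:zeeskee {Det}; 8:seepleisk {Noun,Adv}; 9:seem {Noun,Det}.
Word 1 cannot be Noun — rule 4 would then fail for every completion. It is Adv.
Word 2 cannot be Det — rule 2 would then fail for every completion. It is Noun.
Word 4 cannot be Adv — rule 2 would then fail for every completion. It is Noun.
Word 8 cannot be Noun — rule 5 would then fail for every completion. It is Adv.
Word 9 cannot be Det — rule 2 would then fail for every completion. It is Noun.
Word 3 cannot be Det — rule 5 would then fail for every completion. It is Noun.
The only consistent sequence is: Adv Noun Noun Noun Adv Noun Det Adv Noun.
Check: rule 1 ✓; rule 2 ✓; rule 3 ✓; rule 4 ✓; rule 5 ✓.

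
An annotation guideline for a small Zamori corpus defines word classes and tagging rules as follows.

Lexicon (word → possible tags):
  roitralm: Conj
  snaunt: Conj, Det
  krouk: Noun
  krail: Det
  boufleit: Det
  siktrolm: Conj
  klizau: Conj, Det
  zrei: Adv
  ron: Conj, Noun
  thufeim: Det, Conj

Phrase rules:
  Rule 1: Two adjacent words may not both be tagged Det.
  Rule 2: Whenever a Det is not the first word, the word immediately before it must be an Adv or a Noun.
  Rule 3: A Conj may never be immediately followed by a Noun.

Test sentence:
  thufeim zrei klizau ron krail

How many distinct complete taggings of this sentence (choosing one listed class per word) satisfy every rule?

Candidates per position — 1:thufeim {Det,Conj}; 2:zrei {Adv}; 3:klizau {Conj,Det}; 4:ron {Conj,Noun}; 5:krail {Det}.
There are 8 candidate sequences in total.
The sequences that satisfy every rule: Det Adv Det Noun Det; Conj Adv Det Noun Det.
Count = 2.

2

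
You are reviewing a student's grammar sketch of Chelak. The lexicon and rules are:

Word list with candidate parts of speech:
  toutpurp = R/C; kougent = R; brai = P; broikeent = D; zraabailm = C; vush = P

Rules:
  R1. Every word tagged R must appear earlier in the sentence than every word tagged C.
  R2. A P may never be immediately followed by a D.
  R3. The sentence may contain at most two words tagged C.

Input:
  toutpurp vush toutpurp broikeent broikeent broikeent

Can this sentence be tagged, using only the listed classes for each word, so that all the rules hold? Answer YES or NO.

Candidates per position — 1:toutpurp {R,C}; 2:vush {P}; 3:toutpurp {R,C}; 4:broikeent {D}; 5:broikeent {D}; 6:broikeent {D}.
One satisfying assignment: R P C D D D.
Checking: rule 1 satisfied; rule 2 satisfied; rule 3 satisfied.

YES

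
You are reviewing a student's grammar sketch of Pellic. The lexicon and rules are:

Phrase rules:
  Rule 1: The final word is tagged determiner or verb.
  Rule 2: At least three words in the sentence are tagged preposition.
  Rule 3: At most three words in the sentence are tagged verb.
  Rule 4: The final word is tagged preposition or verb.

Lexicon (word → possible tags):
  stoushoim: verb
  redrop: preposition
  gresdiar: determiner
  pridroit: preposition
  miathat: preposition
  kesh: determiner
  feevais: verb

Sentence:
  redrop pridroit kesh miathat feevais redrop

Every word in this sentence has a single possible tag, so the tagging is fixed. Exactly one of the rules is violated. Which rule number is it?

Fixed tagging: preposition preposition determiner preposition verb preposition.
Applying the rules: R1 violated, R2 holds, R3 holds, R4 holds.
Only rule 1 fails.

1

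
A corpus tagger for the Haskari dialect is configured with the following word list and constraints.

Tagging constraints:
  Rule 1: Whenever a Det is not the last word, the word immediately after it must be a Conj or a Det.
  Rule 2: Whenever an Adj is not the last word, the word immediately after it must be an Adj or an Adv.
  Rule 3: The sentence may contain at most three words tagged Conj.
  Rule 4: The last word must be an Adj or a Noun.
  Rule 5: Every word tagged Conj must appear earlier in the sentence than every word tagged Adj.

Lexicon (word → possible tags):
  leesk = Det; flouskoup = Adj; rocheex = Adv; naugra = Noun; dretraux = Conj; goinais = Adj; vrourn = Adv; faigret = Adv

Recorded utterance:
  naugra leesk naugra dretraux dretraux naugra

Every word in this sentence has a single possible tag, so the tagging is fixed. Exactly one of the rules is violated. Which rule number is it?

1

Fixed tagging: Noun Det Noun Conj Conj Noun.
Checking each rule: R1 ✗, R2 ✓, R3 ✓, R4 ✓, R5 ✓.
Only rule 1 fails.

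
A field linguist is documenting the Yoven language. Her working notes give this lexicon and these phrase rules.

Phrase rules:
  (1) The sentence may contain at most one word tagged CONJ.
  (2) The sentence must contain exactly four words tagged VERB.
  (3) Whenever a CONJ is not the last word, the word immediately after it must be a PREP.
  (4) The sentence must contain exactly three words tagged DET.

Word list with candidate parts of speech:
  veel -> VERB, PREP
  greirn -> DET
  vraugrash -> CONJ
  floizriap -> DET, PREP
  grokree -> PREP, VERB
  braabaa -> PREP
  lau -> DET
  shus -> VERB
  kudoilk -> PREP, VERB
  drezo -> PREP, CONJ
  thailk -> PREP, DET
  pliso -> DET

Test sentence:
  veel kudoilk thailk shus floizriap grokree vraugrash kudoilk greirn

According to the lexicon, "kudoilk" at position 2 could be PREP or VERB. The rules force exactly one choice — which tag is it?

Candidates per position — 1:veel {VERB,PREP}; 2:kudoilk {PREP,VERB}; 3:thailk {PREP,DET}; 4:shus {VERB}; 5:floizriap {DET,PREP}; 6:grokree {PREP,VERB}; 7:vraugrash {CONJ}; 8:kudoilk {PREP,VERB}; 9:greirn {DET}.
At position 3, choosing PREP makes rule 4 impossible to satisfy; hence DET.
At position 5, choosing PREP makes rule 4 impossible to satisfy; hence DET.
At position 8, choosing VERB makes rule 3 impossible to satisfy; hence PREP.
At position 1, choosing PREP makes rule 2 impossible to satisfy; hence VERB.
At position 2, choosing PREP makes rule 2 impossible to satisfy; hence VERB.
At position 6, choosing PREP makes rule 2 impossible to satisfy; hence VERB.
That leaves exactly one tagging: VERB VERB DET VERB DET VERB CONJ PREP DET.
Verifying each rule — rule 1 ✓; rule 2 ✓; rule 3 ✓; rule 4 ✓.

VERB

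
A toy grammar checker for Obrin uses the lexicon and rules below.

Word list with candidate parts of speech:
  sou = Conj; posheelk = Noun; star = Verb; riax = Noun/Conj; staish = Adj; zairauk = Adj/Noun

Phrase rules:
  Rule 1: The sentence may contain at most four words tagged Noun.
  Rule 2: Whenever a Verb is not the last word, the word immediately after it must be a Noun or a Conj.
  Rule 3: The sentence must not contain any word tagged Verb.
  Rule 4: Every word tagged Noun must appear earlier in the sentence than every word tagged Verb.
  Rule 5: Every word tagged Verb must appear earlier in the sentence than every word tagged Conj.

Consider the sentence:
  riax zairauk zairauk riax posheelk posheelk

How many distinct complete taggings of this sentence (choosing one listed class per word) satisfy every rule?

Candidates per position — 1:riax {Noun,Conj}; 2:zairauk {Adj,Noun}; 3:zairauk {Adj,Noun}; 4:riax {Noun,Conj}; 5:posheelk {Noun}; 6:posheelk {Noun}.
There are 16 candidate sequences in total.
Checking each against the rules leaves 11 sequences.
Count = 11.

11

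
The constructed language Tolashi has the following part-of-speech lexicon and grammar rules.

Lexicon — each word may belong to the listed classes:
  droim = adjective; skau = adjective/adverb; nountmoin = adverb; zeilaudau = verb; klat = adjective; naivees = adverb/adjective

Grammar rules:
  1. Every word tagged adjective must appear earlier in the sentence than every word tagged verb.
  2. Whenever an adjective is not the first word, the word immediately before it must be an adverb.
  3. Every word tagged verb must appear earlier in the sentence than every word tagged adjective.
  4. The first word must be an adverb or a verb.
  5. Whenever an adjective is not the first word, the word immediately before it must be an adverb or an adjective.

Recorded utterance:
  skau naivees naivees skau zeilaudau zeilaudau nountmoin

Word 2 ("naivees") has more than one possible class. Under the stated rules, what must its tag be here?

adverb

Candidates per position — 1:skau {adjective,adverb}; 2:naivees {adverb,adjective}; 3:naivees {adverb,adjective}; 4:skau {adjective,adverb}; 5:zeilaudau {verb}; 6:zeilaudau {verb}; 7:nountmoin {adverb}.
Position 1: adjective is ruled out by rule 3; that leaves adverb.
Position 2: adjective is ruled out by rule 3; that leaves adverb.
Position 3: adjective is ruled out by rule 3; that leaves adverb.
Position 4: adjective is ruled out by rule 3; that leaves adverb.
So the tagging must be: adverb adverb adverb adverb verb verb adverb.
Rule-by-rule: rule 1 holds; rule 2 holds; rule 3 holds; rule 4 holds; rule 5 holds.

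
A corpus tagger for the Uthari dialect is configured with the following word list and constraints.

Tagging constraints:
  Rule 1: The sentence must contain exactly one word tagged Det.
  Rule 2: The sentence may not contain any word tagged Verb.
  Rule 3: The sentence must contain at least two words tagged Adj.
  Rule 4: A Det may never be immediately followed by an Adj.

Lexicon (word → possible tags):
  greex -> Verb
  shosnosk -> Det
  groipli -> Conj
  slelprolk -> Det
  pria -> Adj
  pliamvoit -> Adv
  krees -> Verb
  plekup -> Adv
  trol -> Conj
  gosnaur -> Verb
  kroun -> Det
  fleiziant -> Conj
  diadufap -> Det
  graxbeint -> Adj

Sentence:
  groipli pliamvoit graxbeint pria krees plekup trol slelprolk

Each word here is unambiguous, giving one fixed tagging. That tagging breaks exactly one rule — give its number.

Fixed tagging: Conj Adv Adj Adj Verb Adv Conj Det.
Applying the rules: R1 holds, R2 violated, R3 holds, R4 holds.
Only rule 2 fails.

2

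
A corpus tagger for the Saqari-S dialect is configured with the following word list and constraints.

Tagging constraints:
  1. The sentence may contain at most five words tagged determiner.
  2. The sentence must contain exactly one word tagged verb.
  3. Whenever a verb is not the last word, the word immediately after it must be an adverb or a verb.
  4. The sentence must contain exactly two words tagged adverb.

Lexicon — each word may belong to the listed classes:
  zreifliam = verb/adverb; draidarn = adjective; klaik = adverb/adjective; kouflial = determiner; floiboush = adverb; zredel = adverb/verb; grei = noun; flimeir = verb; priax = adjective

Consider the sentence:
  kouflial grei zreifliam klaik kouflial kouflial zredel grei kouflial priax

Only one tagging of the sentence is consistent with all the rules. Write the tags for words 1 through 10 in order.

determiner noun verb adverb determiner determiner adverb noun determiner adjective

Candidates per position — 1:kouflial {determiner}; 2:grei {noun}; 3:zreifliam {verb,adverb}; 4:klaik {adverb,adjective}; 5:kouflial {determiner}; 6:kouflial {determiner}; 7:zredel {adverb,verb}; 8:grei {noun}; 9:kouflial {determiner}; 10:priax {adjective}.
Position 7: verb is ruled out by rule 3; that leaves adverb.
Position 3: adverb is ruled out by rule 2; that leaves verb.
Position 4: adjective is ruled out by rule 3; that leaves adverb.
That leaves exactly one tagging: determiner noun verb adverb determiner determiner adverb noun determiner adjective.
Rule-by-rule: rule 1 satisfied; rule 2 satisfied; rule 3 satisfied; rule 4 satisfied.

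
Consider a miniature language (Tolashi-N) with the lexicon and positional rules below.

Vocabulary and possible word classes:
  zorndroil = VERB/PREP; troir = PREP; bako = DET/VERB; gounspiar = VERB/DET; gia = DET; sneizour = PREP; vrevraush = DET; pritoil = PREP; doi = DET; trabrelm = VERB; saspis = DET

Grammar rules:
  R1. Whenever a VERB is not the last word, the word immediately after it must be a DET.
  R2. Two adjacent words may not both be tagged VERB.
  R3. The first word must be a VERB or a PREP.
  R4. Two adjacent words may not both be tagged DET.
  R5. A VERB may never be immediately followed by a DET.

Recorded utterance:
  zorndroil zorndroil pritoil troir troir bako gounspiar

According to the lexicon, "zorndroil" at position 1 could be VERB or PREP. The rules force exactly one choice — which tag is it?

PREP

Candidates per position — 1:zorndroil {VERB,PREP}; 2:zorndroil {VERB,PREP}; 3:pritoil {PREP}; 4:troir {PREP}; 5:troir {PREP}; 6:bako {DET,VERB}; 7:gounspiar {VERB,DET}.
Word 1 cannot be VERB — rule 1 would then fail for every completion. It is PREP.
Word 2 cannot be VERB — rule 1 would then fail for every completion. It is PREP.
The remaining ambiguous positions (6, 7) are resolved jointly — only one combination satisfies every rule.
That leaves exactly one tagging: PREP PREP PREP PREP PREP DET VERB.
Checking: rule 1 holds; rule 2 holds; rule 3 holds; rule 4 holds; rule 5 holds.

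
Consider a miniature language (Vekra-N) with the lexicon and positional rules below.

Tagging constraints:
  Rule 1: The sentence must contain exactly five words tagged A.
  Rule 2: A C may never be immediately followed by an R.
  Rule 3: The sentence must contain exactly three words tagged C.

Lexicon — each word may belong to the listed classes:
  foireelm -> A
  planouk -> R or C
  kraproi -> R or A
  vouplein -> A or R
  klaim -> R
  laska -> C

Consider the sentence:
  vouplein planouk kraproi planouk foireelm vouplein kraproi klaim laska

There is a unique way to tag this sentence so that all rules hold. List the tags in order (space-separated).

A C A C A A A R C

Candidates per position — 1:vouplein {A,R}; 2:planouk {R,C}; 3:kraproi {R,A}; 4:planouk {R,C}; 5:foireelm {A}; 6:vouplein {A,R}; 7:kraproi {R,A}; 8:klaim {R}; 9:laska {C}.
If word 1 were R, no tagging could satisfy rule 1; so word 1 is A.
If word 2 were R, no tagging could satisfy rule 3; so word 2 is C.
If word 3 were R, no tagging could satisfy rule 1; so word 3 is A.
If word 4 were R, no tagging could satisfy rule 3; so word 4 is C.
If word 6 were R, no tagging could satisfy rule 1; so word 6 is A.
If word 7 were R, no tagging could satisfy rule 1; so word 7 is A.
That leaves exactly one tagging: A C A C A A A R C.
Checking: rule 1 ok; rule 2 ok; rule 3 ok.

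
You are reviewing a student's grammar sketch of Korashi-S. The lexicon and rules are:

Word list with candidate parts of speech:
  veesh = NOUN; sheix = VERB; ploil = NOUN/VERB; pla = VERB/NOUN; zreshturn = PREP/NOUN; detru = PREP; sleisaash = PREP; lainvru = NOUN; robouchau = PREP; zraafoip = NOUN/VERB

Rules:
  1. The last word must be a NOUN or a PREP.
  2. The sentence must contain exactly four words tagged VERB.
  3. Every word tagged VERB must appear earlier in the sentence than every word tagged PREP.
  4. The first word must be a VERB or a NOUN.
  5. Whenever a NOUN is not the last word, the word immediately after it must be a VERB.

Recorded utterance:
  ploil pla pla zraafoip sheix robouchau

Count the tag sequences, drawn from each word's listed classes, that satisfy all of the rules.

Candidates per position — 1:ploil {NOUN,VERB}; 2:pla {VERB,NOUN}; 3:pla {VERB,NOUN}; 4:zraafoip {NOUN,VERB}; 5:sheix {VERB}; 6:robouchau {PREP}.
There are 16 candidate sequences in total.
The sequences that satisfy every rule: NOUN VERB VERB VERB VERB PREP; VERB VERB VERB NOUN VERB PREP; VERB VERB NOUN VERB VERB PREP; VERB NOUN VERB VERB VERB PREP.
Count = 4.

4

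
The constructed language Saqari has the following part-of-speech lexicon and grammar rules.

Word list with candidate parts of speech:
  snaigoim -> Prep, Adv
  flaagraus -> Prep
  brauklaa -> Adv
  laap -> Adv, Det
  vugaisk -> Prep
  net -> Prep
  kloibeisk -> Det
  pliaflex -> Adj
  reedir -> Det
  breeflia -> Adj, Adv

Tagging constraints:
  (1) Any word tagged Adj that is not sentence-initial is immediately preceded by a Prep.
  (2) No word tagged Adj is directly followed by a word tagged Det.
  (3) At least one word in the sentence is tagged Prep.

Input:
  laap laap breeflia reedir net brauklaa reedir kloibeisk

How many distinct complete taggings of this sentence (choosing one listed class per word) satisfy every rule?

Candidates per position — 1:laap {Adv,Det}; 2:laap {Adv,Det}; 3:breeflia {Adj,Adv}; 4:reedir {Det}; 5:net {Prep}; 6:brauklaa {Adv}; 7:reedir {Det}; 8:kloibeisk {Det}.
There are 8 candidate sequences in total.
The sequences that satisfy every rule: Adv Adv Adv Det Prep Adv Det Det; Adv Det Adv Det Prep Adv Det Det; Det Adv Adv Det Prep Adv Det Det; Det Det Adv Det Prep Adv Det Det.
Count = 4.

4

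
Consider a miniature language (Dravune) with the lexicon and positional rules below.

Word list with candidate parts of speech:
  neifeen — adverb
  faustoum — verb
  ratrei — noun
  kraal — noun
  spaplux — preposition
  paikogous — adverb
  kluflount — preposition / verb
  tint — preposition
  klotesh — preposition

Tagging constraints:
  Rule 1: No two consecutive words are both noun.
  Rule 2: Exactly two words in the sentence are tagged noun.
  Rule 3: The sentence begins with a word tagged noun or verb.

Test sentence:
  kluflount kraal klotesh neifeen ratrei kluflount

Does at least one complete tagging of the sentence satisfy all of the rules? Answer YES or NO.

YES

Candidates per position — 1:kluflount {preposition,verb}; 2:kraal {noun}; 3:klotesh {preposition}; 4:neifeen {adverb}; 5:ratrei {noun}; 6:kluflount {preposition,verb}.
One satisfying assignment: verb noun preposition adverb noun preposition.
Verifying each rule — rule 1 ok; rule 2 ok; rule 3 ok.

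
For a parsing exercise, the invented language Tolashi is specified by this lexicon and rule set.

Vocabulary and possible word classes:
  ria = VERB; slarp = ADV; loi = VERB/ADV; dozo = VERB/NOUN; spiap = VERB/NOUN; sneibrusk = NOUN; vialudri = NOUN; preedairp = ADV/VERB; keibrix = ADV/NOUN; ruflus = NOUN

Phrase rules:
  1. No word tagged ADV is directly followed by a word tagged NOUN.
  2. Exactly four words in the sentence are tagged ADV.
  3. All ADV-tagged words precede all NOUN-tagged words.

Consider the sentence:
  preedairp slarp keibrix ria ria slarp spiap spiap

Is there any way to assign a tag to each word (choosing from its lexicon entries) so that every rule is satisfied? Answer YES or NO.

YES

Candidates per position — 1:preedairp {ADV,VERB}; 2:slarp {ADV}; 3:keibrix {ADV,NOUN}; 4:ria {VERB}; 5:ria {VERB}; 6:slarp {ADV}; 7:spiap {VERB,NOUN}; 8:spiap {VERB,NOUN}.
One satisfying assignment: ADV ADV ADV VERB VERB ADV VERB VERB.
Rule-by-rule: rule 1 ok; rule 2 ok; rule 3 ok.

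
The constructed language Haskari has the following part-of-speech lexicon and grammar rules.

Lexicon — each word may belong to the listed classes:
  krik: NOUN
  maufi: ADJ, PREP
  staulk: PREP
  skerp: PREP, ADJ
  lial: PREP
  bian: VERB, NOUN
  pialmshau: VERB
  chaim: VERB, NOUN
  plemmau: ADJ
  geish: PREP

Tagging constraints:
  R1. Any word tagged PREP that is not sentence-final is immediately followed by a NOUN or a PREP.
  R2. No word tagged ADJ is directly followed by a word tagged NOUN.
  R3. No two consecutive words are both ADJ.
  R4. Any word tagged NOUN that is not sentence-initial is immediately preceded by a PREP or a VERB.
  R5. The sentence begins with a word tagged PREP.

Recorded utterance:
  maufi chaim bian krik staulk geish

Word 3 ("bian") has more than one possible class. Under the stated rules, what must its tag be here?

Candidates per position — 1:maufi {ADJ,PREP}; 2:chaim {VERB,NOUN}; 3:bian {VERB,NOUN}; 4:krik {NOUN}; 5:staulk {PREP}; 6:geish {PREP}.
Word 1 cannot be ADJ — rule 5 would then fail for every completion. It is PREP.
Word 2 cannot be VERB — rule 1 would then fail for every completion. It is NOUN.
Word 3 cannot be NOUN — rule 4 would then fail for every completion. It is VERB.
That leaves exactly one tagging: PREP NOUN VERB NOUN PREP PREP.
Verifying each rule — rule 1 holds; rule 2 holds; rule 3 holds; rule 4 holds; rule 5 holds.

VERB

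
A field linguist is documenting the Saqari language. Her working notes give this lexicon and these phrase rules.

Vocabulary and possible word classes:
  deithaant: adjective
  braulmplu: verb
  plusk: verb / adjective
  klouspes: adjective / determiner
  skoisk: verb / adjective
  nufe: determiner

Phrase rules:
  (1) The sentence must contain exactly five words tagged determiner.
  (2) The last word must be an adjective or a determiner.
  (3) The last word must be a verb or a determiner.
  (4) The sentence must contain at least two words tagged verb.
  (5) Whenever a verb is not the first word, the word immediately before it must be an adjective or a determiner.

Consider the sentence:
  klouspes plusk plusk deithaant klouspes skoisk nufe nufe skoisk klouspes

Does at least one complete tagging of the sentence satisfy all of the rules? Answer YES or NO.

Candidates per position — 1:klouspes {adjective,determiner}; 2:plusk {verb,adjective}; 3:plusk {verb,adjective}; 4:deithaant {adjective}; 5:klouspes {adjective,determiner}; 6:skoisk {verb,adjective}; 7:nufe {determiner}; 8:nufe {determiner}; 9:skoisk {verb,adjective}; 10:klouspes {adjective,determiner}.
One satisfying assignment: determiner adjective adjective adjective determiner verb determiner determiner verb determiner.
Rule-by-rule: rule 1 ok; rule 2 ok; rule 3 ok; rule 4 ok; rule 5 ok.

YES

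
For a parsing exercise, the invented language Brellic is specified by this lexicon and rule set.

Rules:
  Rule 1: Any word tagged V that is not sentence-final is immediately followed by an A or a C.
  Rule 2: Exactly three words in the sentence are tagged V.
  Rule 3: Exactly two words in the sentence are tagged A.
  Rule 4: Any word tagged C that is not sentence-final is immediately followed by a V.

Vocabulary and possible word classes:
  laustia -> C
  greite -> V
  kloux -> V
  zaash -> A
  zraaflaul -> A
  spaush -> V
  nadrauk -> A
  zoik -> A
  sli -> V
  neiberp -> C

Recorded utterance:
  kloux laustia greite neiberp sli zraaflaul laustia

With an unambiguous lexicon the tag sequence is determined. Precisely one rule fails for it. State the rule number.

Fixed tagging: V C V C V A C.
Checking each rule: R1 holds, R2 holds, R3 violated, R4 holds.
Only rule 3 fails.

3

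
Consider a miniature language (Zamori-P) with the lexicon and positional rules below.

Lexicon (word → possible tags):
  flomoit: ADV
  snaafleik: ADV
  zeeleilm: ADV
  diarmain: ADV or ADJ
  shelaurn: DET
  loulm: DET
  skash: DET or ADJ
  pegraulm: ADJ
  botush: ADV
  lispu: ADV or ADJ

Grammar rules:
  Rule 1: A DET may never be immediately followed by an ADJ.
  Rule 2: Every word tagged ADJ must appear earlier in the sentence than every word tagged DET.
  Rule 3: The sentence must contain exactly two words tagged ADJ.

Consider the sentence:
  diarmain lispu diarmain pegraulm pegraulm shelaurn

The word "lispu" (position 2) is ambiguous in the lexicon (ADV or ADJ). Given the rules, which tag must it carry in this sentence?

Candidates per position — 1:diarmain {ADV,ADJ}; 2:lispu {ADV,ADJ}; 3:diarmain {ADV,ADJ}; 4:pegraulm {ADJ}; 5:pegraulm {ADJ}; 6:shelaurn {DET}.
Position 1: tagging it ADJ would leave rule 3 unsatisfiable, so it must be ADV.
Position 2: tagging it ADJ would leave rule 3 unsatisfiable, so it must be ADV.
Position 3: tagging it ADJ would leave rule 3 unsatisfiable, so it must be ADV.
The only consistent sequence is: ADV ADV ADV ADJ ADJ DET.
Verifying each rule — rule 1 holds; rule 2 holds; rule 3 holds.

ADV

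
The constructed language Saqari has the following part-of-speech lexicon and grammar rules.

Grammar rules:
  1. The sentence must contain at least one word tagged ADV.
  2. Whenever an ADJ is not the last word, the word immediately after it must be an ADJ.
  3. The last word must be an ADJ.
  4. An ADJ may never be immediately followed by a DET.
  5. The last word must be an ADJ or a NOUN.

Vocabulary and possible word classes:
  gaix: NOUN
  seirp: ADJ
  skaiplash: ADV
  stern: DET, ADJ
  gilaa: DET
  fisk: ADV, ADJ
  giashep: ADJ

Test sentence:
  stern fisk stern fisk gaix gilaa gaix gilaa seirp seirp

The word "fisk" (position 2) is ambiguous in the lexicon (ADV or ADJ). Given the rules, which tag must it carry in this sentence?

Candidates per position — 1:stern {DET,ADJ}; 2:fisk {ADV,ADJ}; 3:stern {DET,ADJ}; 4:fisk {ADV,ADJ}; 5:gaix {NOUN}; 6:gilaa {DET}; 7:gaix {NOUN}; 8:gilaa {DET}; 9:seirp {ADJ}; 10:seirp {ADJ}.
Word 1 cannot be ADJ — rule 2 would then fail for every completion. It is DET.
Word 2 cannot be ADJ — rule 2 would then fail for every completion. It is ADV.
Word 3 cannot be ADJ — rule 2 would then fail for every completion. It is DET.
Word 4 cannot be ADJ — rule 2 would then fail for every completion. It is ADV.
That leaves exactly one tagging: DET ADV DET ADV NOUN DET NOUN DET ADJ ADJ.
Checking: rule 1 satisfied; rule 2 satisfied; rule 3 satisfied; rule 4 satisfied; rule 5 satisfied.

ADV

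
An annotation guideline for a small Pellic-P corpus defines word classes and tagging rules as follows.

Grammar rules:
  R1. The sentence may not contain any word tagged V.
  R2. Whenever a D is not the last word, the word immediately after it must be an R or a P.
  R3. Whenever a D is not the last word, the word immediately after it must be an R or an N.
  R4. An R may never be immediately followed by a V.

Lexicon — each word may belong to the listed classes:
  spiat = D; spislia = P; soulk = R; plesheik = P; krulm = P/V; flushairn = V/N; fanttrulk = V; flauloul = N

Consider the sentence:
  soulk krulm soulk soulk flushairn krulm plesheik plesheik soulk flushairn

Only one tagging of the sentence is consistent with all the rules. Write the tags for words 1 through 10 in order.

R P R R N P P P R N

Candidates per position — 1:soulk {R}; 2:krulm {P,V}; 3:soulk {R}; 4:soulk {R}; 5:flushairn {V,N}; 6:krulm {P,V}; 7:plesheik {P}; 8:plesheik {P}; 9:soulk {R}; 10:flushairn {V,N}.
At position 2, choosing V makes rule 1 impossible to satisfy; hence P.
At position 5, choosing V makes rule 1 impossible to satisfy; hence N.
At position 6, choosing V makes rule 1 impossible to satisfy; hence P.
At position 10, choosing V makes rule 1 impossible to satisfy; hence N.
The only consistent sequence is: R P R R N P P P R N.
Checking: rule 1 ✓; rule 2 ✓; rule 3 ✓; rule 4 ✓.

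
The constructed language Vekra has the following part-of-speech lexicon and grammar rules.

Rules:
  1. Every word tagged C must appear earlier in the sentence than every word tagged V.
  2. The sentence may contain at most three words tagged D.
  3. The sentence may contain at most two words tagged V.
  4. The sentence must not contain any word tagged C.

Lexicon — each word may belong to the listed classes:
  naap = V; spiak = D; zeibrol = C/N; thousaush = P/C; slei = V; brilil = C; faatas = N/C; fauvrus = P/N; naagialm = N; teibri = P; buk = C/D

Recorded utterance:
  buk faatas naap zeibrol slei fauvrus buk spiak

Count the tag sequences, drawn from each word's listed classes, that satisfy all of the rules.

2

Candidates per position — 1:buk {C,D}; 2:faatas {N,C}; 3:naap {V}; 4:zeibrol {C,N}; 5:slei {V}; 6:fauvrus {P,N}; 7:buk {C,D}; 8:spiak {D}.
There are 32 candidate sequences in total.
The sequences that satisfy every rule: D N V N V P D D; D N V N V N D D.
Count = 2.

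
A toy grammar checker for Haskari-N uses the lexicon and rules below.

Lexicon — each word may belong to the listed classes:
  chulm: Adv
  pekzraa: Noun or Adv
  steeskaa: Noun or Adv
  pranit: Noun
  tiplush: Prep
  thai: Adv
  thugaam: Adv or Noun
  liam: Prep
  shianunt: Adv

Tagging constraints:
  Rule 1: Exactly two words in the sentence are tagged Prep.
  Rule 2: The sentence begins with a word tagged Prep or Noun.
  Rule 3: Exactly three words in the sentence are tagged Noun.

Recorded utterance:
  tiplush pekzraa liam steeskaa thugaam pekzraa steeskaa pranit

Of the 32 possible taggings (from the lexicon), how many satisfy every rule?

10

Candidates per position — 1:tiplush {Prep}; 2:pekzraa {Noun,Adv}; 3:liam {Prep}; 4:steeskaa {Noun,Adv}; 5:thugaam {Adv,Noun}; 6:pekzraa {Noun,Adv}; 7:steeskaa {Noun,Adv}; 8:pranit {Noun}.
There are 32 candidate sequences in total.
Checking each against the rules leaves 10 sequences.
Count = 10.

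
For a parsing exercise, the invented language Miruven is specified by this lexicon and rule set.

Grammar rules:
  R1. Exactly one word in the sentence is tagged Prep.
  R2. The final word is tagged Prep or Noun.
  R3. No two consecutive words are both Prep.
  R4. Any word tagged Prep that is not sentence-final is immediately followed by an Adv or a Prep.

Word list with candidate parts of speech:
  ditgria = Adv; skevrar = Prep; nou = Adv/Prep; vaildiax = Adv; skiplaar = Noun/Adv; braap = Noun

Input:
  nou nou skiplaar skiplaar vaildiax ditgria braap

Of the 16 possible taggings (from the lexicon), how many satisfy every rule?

Candidates per position — 1:nou {Adv,Prep}; 2:nou {Adv,Prep}; 3:skiplaar {Noun,Adv}; 4:skiplaar {Noun,Adv}; 5:vaildiax {Adv}; 6:ditgria {Adv}; 7:braap {Noun}.
There are 16 candidate sequences in total.
Checking each against the rules leaves 6 sequences.
Count = 6.

6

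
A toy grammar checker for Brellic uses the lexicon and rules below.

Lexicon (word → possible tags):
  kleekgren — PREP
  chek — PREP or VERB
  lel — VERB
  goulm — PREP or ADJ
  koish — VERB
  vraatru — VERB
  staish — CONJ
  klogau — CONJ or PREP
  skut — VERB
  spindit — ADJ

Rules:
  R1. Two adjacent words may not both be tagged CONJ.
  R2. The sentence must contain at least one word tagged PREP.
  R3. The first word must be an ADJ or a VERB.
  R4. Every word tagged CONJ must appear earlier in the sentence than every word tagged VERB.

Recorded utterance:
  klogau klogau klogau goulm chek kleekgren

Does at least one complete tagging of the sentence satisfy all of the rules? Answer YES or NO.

NO

Candidates per position — 1:klogau {CONJ,PREP}; 2:klogau {CONJ,PREP}; 3:klogau {CONJ,PREP}; 4:goulm {PREP,ADJ}; 5:chek {PREP,VERB}; 6:kleekgren {PREP}.
Rule 3 cannot be satisfied by any choice of tags from the lexicon.
So there is no consistent tagging.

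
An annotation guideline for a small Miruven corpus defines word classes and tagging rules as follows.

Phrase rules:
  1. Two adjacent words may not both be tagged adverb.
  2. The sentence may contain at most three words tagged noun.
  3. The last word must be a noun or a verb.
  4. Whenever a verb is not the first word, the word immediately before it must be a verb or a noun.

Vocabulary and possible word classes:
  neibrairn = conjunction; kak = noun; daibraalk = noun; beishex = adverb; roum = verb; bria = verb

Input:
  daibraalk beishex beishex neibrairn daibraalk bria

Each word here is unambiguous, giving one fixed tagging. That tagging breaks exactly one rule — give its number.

Fixed tagging: noun adverb adverb conjunction noun verb.
Rule check: R1 fails, R2 ok, R3 ok, R4 ok.
Only rule 1 fails.

1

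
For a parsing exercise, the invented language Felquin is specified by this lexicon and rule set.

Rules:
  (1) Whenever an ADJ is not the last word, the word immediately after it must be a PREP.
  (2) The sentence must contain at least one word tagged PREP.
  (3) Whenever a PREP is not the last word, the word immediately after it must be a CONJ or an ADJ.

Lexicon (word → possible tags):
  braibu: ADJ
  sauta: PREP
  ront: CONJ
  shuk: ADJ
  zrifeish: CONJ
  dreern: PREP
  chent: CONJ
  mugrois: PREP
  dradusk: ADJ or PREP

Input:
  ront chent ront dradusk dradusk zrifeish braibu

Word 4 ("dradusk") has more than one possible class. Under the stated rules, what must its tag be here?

ADJ

Candidates per position — 1:ront {CONJ}; 2:chent {CONJ}; 3:ront {CONJ}; 4:dradusk {ADJ,PREP}; 5:dradusk {ADJ,PREP}; 6:zrifeish {CONJ}; 7:braibu {ADJ}.
Position 5: tagging it ADJ would leave rule 1 unsatisfiable, so it must be PREP.
Position 4: tagging it PREP would leave rule 3 unsatisfiable, so it must be ADJ.
The only consistent sequence is: CONJ CONJ CONJ ADJ PREP CONJ ADJ.
Rule-by-rule: rule 1 ✓; rule 2 ✓; rule 3 ✓.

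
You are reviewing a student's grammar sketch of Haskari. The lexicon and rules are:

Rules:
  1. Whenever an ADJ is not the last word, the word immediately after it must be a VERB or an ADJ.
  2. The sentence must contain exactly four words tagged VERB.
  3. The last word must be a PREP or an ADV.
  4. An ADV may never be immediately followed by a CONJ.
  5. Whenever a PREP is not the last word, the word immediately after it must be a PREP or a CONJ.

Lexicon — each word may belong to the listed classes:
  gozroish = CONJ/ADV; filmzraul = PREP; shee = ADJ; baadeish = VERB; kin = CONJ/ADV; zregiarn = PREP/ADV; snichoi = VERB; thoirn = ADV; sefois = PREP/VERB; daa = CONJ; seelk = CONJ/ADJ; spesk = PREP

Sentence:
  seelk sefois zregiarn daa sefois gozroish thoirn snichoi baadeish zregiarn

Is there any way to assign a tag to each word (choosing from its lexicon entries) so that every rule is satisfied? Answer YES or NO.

Candidates per position — 1:seelk {CONJ,ADJ}; 2:sefois {PREP,VERB}; 3:zregiarn {PREP,ADV}; 4:daa {CONJ}; 5:sefois {PREP,VERB}; 6:gozroish {CONJ,ADV}; 7:thoirn {ADV}; 8:snichoi {VERB}; 9:baadeish {VERB}; 10:zregiarn {PREP,ADV}.
One satisfying assignment: ADJ VERB PREP CONJ VERB ADV ADV VERB VERB PREP.
Checking: rule 1 satisfied; rule 2 satisfied; rule 3 satisfied; rule 4 satisfied; rule 5 satisfied.

YES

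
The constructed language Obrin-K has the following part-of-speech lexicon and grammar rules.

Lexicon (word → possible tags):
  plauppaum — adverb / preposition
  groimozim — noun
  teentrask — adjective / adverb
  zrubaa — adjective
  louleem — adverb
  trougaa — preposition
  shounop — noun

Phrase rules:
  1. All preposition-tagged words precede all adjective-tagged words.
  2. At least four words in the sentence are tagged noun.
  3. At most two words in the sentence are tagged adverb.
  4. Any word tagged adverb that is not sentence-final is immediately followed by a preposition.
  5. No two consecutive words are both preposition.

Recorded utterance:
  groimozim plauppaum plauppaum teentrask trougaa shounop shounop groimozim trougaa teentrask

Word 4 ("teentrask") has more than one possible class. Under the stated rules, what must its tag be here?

Candidates per position — 1:groimozim {noun}; 2:plauppaum {adverb,preposition}; 3:plauppaum {adverb,preposition}; 4:teentrask {adjective,adverb}; 5:trougaa {preposition}; 6:shounop {noun}; 7:shounop {noun}; 8:groimozim {noun}; 9:trougaa {preposition}; 10:teentrask {adjective,adverb}.
Position 3: adverb is ruled out by rule 4; that leaves preposition.
Position 4: adjective is ruled out by rule 1; that leaves adverb.
Position 2: preposition is ruled out by rule 5; that leaves adverb.
Position 10: adverb is ruled out by rule 3; that leaves adjective.
That leaves exactly one tagging: noun adverb preposition adverb preposition noun noun noun preposition adjective.
Verifying each rule — rule 1 ✓; rule 2 ✓; rule 3 ✓; rule 4 ✓; rule 5 ✓.

adverb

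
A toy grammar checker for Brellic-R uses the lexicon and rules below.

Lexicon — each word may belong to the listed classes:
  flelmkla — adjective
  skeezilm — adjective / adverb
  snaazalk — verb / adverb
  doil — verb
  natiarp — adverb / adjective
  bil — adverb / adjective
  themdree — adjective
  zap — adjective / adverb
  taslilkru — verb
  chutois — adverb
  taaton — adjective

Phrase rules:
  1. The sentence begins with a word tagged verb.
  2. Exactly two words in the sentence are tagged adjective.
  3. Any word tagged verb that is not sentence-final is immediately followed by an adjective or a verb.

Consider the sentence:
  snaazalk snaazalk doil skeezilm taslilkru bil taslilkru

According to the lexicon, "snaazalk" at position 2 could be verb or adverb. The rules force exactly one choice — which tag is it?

verb

Candidates per position — 1:snaazalk {verb,adverb}; 2:snaazalk {verb,adverb}; 3:doil {verb}; 4:skeezilm {adjective,adverb}; 5:taslilkru {verb}; 6:bil {adverb,adjective}; 7:taslilkru {verb}.
If word 1 were adverb, no tagging could satisfy rule 1; so word 1 is verb.
If word 2 were adverb, no tagging could satisfy rule 3; so word 2 is verb.
If word 4 were adverb, no tagging could satisfy rule 2; so word 4 is adjective.
If word 6 were adverb, no tagging could satisfy rule 2; so word 6 is adjective.
So the tagging must be: verb verb verb adjective verb adjective verb.
Rule-by-rule: rule 1 ok; rule 2 ok; rule 3 ok.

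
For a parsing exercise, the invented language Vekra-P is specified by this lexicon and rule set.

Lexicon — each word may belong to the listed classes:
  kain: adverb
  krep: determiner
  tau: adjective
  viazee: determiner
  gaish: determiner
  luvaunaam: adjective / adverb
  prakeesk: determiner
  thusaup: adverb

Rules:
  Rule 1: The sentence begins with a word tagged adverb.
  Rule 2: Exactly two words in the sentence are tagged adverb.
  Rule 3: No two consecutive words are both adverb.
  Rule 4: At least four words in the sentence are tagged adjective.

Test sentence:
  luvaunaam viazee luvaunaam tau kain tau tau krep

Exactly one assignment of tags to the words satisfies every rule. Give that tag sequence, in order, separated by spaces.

adverb determiner adjective adjective adverb adjective adjective determiner

Candidates per position — 1:luvaunaam {adjective,adverb}; 2:viazee {determiner}; 3:luvaunaam {adjective,adverb}; 4:tau {adjective}; 5:kain {adverb}; 6:tau {adjective}; 7:tau {adjective}; 8:krep {determiner}.
Position 1: tagging it adjective would leave rule 1 unsatisfiable, so it must be adverb.
Position 3: tagging it adverb would leave rule 2 unsatisfiable, so it must be adjective.
That leaves exactly one tagging: adverb determiner adjective adjective adverb adjective adjective determiner.
Checking: rule 1 holds; rule 2 holds; rule 3 holds; rule 4 holds.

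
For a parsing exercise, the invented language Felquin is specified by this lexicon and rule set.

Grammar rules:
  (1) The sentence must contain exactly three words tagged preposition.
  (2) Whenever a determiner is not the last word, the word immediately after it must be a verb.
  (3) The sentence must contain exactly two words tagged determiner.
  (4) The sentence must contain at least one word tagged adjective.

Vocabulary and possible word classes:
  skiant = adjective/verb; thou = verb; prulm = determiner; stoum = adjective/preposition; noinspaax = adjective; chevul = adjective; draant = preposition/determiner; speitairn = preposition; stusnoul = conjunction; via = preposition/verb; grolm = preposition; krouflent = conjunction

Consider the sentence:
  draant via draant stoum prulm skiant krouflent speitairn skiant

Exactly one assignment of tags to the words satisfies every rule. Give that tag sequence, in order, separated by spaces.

determiner verb preposition preposition determiner verb conjunction preposition adjective

Candidates per position — 1:draant {preposition,determiner}; 2:via {preposition,verb}; 3:draant {preposition,determiner}; 4:stoum {adjective,preposition}; 5:prulm {determiner}; 6:skiant {adjective,verb}; 7:krouflent {conjunction}; 8:speitairn {preposition}; 9:skiant {adjective,verb}.
Word 3 cannot be determiner — rule 2 would then fail for every completion. It is preposition.
Word 6 cannot be adjective — rule 2 would then fail for every completion. It is verb.
Word 1 cannot be preposition — rule 3 would then fail for every completion. It is determiner.
Word 2 cannot be preposition — rule 2 would then fail for every completion. It is verb.
Word 4 cannot be adjective — rule 1 would then fail for every completion. It is preposition.
Word 9 cannot be verb — rule 4 would then fail for every completion. It is adjective.
So the tagging must be: determiner verb preposition preposition determiner verb conjunction preposition adjective.
Checking: rule 1 ✓; rule 2 ✓; rule 3 ✓; rule 4 ✓.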